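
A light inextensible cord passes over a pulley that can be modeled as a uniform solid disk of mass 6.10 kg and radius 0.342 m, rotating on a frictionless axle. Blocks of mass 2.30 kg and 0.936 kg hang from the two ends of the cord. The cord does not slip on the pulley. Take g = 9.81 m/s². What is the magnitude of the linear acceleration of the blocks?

a ≈ 2.13 m/s²

I = ½MR² = (1/2)(6.10)(0.342)² = 0.3567 kg·m².
Heavier block: m₁g − T₁ = m₁a. Lighter block: T₂ − m₂g = m₂a.
Pulley: (T₁ − T₂)R = Iα = I(a/R), so T₁ − T₂ = (I/R²)a = (1/2)M_p a = 3.050·a.
Adding the three: (m₁ − m₂)g = (m₁ + m₂ + 3.050)a, so a = (2.30 − 0.936)(9.81)/(2.30 + 0.936 + 3.050) = 2.129 m/s².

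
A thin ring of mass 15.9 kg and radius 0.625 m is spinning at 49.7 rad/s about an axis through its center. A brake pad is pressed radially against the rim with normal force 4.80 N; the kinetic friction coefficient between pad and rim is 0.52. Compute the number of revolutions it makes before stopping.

≈ 783 revolutions

I = MR² = (15.9)(0.625)² = 6.211 kg·m².
Friction force f = μN = (0.52)(4.80) = 2.496 N at the rim; torque magnitude τ = fR = 1.560 N·m, opposing ω.
|α| = τ/I = 1.560/6.211 = 0.2512 rad/s² (deceleration).
ω² = ω₀² − 2|α|θ with ω = 0 ⇒ θ = ω₀²/(2|α|) = 4917 rad = 782.6 rev.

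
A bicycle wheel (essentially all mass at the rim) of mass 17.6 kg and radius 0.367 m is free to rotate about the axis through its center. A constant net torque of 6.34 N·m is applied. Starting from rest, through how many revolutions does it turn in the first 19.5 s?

≈ 80.9 revolutions

I = MR² = (17.6)(0.367)² = 2.371 kg·m².
α = τ/I = 6.34/2.371 = 2.675 rad/s².
θ = ½αt² = ½(2.675)(19.5)² = 508.5 rad.
Revolutions = θ/(2π) = 80.93.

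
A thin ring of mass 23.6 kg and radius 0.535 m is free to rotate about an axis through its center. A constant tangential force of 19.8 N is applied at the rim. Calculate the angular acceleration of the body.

α ≈ 1.57 rad/s²

I = MR² = (23.6)(0.535)² = 6.755 kg·m².
τ = F R = (19.8)(0.535) = 10.59 N·m.
Newton's second law for rotation, τ = Iα, gives α = τ/I = 10.59/6.755 = 1.568 rad/s².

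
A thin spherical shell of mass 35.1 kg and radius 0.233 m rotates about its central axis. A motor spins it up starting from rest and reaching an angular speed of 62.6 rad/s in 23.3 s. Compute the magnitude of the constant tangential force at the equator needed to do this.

F ≈ 14.6 N

I = (2/3)MR² = (2/3)(35.1)(0.233)² = 1.270 kg·m².
α = Δω/Δt = (62.6 − 0)/23.3 = 2.687 rad/s².
The required torque is τ = Iα = (1.270)(2.687) = 3.413 N·m.
A tangential force at the equator gives τ = FR, so F = τ/R = 3.413/0.233 = 14.65 N.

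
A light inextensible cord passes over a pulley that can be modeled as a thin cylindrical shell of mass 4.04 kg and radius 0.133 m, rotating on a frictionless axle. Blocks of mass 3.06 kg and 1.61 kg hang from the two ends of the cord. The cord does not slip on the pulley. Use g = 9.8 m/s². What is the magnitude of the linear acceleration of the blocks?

a ≈ 1.63 m/s²

I = MR² = (4.04)(0.133)² = 0.07146 kg·m².
Heavier block: m₁g − T₁ = m₁a. Lighter block: T₂ − m₂g = m₂a.
Pulley: (T₁ − T₂)R = Iα = I(a/R), so T₁ − T₂ = (I/R²)a = 1·M_p a = 4.040·a.
Adding the three: (m₁ − m₂)g = (m₁ + m₂ + 4.040)a, so a = (3.06 − 1.61)(9.8)/(3.06 + 1.61 + 4.040) = 1.631 m/s².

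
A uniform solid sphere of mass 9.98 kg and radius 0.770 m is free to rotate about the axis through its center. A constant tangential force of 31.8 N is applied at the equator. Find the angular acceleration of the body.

I = (2/5)MR² = (2/5)(9.98)(0.770)² = 2.367 kg·m².
τ = F R = (31.8)(0.770) = 24.49 N·m.
Newton's second law for rotation, τ = Iα, gives α = τ/I = 24.49/2.367 = 10.35 rad/s².

α ≈ 10.3 rad/s²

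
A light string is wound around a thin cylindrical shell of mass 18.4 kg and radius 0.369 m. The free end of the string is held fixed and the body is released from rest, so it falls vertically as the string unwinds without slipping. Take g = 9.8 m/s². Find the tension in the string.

T ≈ 90.2 N

Translation: Mg − T = Ma. Rotation about the center: TR = Iα with I = MR².
With a = αR: T = (I/R²)a = M a, so Mg = (1 + 1.000)Ma.
a = g/(1 + 1.000) = 9.8/2.000 = 4.900 m/s².
T = 1.000·M·a = (1.000)(18.4)(4.900) = 90.16 N.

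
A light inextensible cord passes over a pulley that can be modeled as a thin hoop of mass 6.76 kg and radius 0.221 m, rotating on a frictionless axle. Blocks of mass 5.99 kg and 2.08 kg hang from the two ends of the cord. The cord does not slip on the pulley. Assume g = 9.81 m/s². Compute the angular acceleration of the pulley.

I = MR² = (6.76)(0.221)² = 0.3302 kg·m².
Heavier block: m₁g − T₁ = m₁a. Lighter block: T₂ − m₂g = m₂a.
Pulley: (T₁ − T₂)R = Iα = I(a/R), so T₁ − T₂ = (I/R²)a = 1·M_p a = 6.760·a.
Adding the three: (m₁ − m₂)g = (m₁ + m₂ + 6.760)a, so a = (5.99 − 2.08)(9.81)/(5.99 + 2.08 + 6.760) = 2.586 m/s².
α = a/R = 2.586/0.221 = 11.70 rad/s².

α ≈ 11.7 rad/s²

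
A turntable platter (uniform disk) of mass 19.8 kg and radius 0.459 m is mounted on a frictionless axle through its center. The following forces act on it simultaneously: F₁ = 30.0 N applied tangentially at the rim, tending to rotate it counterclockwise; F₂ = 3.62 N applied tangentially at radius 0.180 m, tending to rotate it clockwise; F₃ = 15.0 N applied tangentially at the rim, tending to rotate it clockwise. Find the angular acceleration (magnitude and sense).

I = ½MR² = (1/2)(19.8)(0.459)² = 2.086 kg·m².
Taking counterclockwise as positive: τ₁ = +(30.0)(0.459) = +13.77 N·m; τ₂ = −(3.62)(0.180) = −0.6516 N·m; τ₃ = −(15.0)(0.459) = −6.885 N·m.
Net torque τ = 6.233 N·m.
α = τ/I = 6.233/2.086 = 2.989 rad/s².

α ≈ 2.99 rad/s², counterclockwise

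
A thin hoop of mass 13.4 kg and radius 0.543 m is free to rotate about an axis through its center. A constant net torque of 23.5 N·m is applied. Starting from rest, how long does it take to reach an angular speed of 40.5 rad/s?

I = MR² = (13.4)(0.543)² = 3.951 kg·m².
α = τ/I = 23.5/3.951 = 5.948 rad/s².
ω = αt ⇒ t = ω/α = 40.5/5.948 = 6.809 s.

t ≈ 6.81 s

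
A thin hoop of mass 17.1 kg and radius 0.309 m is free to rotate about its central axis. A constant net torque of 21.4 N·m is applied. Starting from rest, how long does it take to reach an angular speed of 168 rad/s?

t ≈ 12.8 s

I = MR² = (17.1)(0.309)² = 1.633 kg·m².
α = τ/I = 21.4/1.633 = 13.11 rad/s².
ω = αt ⇒ t = ω/α = 168/13.11 = 12.82 s.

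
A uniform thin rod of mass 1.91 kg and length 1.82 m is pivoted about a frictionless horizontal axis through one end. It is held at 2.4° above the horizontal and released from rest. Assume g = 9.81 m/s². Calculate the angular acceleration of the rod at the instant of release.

About the pivot, I = (1/3)ML² = (1/3)(1.91)(1.82)² = 2.109 kg·m².
The weight acts at the center, a distance L/2 = 0.9100 m from the pivot; τ = Mg(L/2) cos 2.4° = 17.04 N·m.
α = τ/I = 17.04/2.109 = 8.078 rad/s².
(Equivalently α = (3g/(2L)) cos 2.4° = 8.078 rad/s².)

α ≈ 8.08 rad/s²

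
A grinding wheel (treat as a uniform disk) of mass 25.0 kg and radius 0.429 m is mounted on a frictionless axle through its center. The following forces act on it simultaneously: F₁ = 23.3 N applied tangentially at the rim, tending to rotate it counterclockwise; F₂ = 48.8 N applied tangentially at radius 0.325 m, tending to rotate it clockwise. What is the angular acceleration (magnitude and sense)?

α ≈ 2.55 rad/s², clockwise

I = ½MR² = (1/2)(25.0)(0.429)² = 2.301 kg·m².
Taking counterclockwise as positive: τ₁ = +(23.3)(0.429) = +9.996 N·m; τ₂ = −(48.8)(0.325) = −15.86 N·m.
Net torque τ = -5.864 N·m.
α = τ/I = -5.864/2.301 = -2.549 rad/s².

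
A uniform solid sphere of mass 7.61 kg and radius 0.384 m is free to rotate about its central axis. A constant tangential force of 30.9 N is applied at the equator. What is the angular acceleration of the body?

I = (2/5)MR² = (2/5)(7.61)(0.384)² = 0.4489 kg·m².
τ = F R = (30.9)(0.384) = 11.87 N·m.
From τ = Iα: α = 11.87/0.4489 = 26.44 rad/s².

α ≈ 26.4 rad/s²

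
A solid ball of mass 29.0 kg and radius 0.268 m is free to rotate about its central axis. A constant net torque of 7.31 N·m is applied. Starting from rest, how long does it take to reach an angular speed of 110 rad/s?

t ≈ 12.5 s

I = (2/5)MR² = (2/5)(29.0)(0.268)² = 0.8332 kg·m².
α = τ/I = 7.31/0.8332 = 8.774 rad/s².
ω = αt ⇒ t = ω/α = 110/8.774 = 12.54 s.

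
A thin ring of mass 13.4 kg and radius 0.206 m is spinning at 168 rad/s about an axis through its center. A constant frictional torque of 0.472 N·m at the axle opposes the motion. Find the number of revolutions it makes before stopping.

I = MR² = (13.4)(0.206)² = 0.5686 kg·m².
The net torque has magnitude 0.472 N·m, opposing ω.
|α| = τ/I = 0.4720/0.5686 = 0.8300 rad/s² (deceleration).
ω² = ω₀² − 2|α|θ with ω = 0 ⇒ θ = ω₀²/(2|α|) = 17000 rad = 2706 rev.

≈ 2710 revolutions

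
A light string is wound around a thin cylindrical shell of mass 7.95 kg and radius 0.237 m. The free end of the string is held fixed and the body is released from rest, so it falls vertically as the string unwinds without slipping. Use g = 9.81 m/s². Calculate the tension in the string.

Translation: Mg − T = Ma. Rotation about the center: TR = Iα with I = MR².
With a = αR: T = (I/R²)a = M a, so Mg = (1 + 1.000)Ma.
a = g/(1 + 1.000) = 9.81/2.000 = 4.905 m/s².
T = 1.000·M·a = (1.000)(7.95)(4.905) = 38.99 N.

T ≈ 39.0 N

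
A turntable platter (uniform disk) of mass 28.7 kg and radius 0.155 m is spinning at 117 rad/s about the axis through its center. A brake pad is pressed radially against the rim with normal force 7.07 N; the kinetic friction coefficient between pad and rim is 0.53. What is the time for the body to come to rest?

t ≈ 69.5 s

I = ½MR² = (1/2)(28.7)(0.155)² = 0.3448 kg·m².
Friction force f = μN = (0.53)(7.07) = 3.747 N at the rim; torque magnitude τ = fR = 0.5808 N·m, opposing ω.
|α| = τ/I = 0.5808/0.3448 = 1.685 rad/s² (deceleration).
0 = ω₀ − |α|t ⇒ t = ω₀/|α| = 117/1.685 = 69.45 s.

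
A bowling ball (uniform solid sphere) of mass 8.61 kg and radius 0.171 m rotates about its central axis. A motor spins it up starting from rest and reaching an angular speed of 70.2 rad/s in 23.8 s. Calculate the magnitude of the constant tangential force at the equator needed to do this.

I = (2/5)MR² = (2/5)(8.61)(0.171)² = 0.1007 kg·m².
α = Δω/Δt = (70.2 − 0)/23.8 = 2.950 rad/s².
The required torque is τ = Iα = (0.1007)(2.950) = 0.2970 N·m.
A tangential force at the equator gives τ = FR, so F = τ/R = 0.2970/0.171 = 1.737 N.

F ≈ 1.74 N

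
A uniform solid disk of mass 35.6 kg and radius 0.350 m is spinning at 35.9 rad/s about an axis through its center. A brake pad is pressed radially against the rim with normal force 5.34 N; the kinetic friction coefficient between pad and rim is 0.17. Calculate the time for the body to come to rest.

t ≈ 246 s

I = ½MR² = (1/2)(35.6)(0.350)² = 2.180 kg·m².
Friction force f = μN = (0.17)(5.34) = 0.9078 N at the rim; torque magnitude τ = fR = 0.3177 N·m, opposing ω.
|α| = τ/I = 0.3177/2.180 = 0.1457 rad/s² (deceleration).
0 = ω₀ − |α|t ⇒ t = ω₀/|α| = 35.9/0.1457 = 246.4 s.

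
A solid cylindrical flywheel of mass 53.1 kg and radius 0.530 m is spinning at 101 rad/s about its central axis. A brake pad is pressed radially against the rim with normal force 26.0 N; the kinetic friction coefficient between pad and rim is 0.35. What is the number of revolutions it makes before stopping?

≈ 1260 revolutions

I = ½MR² = (1/2)(53.1)(0.530)² = 7.458 kg·m².
Friction force f = μN = (0.35)(26.0) = 9.100 N at the rim; torque magnitude τ = fR = 4.823 N·m, opposing ω.
|α| = τ/I = 4.823/7.458 = 0.6467 rad/s² (deceleration).
ω² = ω₀² − 2|α|θ with ω = 0 ⇒ θ = ω₀²/(2|α|) = 7887 rad = 1255 rev.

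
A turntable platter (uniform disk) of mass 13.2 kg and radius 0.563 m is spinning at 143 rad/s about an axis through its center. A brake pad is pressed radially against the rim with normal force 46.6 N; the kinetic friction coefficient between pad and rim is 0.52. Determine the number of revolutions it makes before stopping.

I = ½MR² = (1/2)(13.2)(0.563)² = 2.092 kg·m².
Friction force f = μN = (0.52)(46.6) = 24.23 N at the rim; torque magnitude τ = fR = 13.64 N·m, opposing ω.
|α| = τ/I = 13.64/2.092 = 6.521 rad/s² (deceleration).
ω² = ω₀² − 2|α|θ with ω = 0 ⇒ θ = ω₀²/(2|α|) = 1568 rad = 249.5 rev.

≈ 250 revolutions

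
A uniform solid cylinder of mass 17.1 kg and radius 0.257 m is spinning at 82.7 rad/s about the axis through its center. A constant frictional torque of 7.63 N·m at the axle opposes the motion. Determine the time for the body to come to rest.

I = ½MR² = (1/2)(17.1)(0.257)² = 0.5647 kg·m².
The net torque has magnitude 7.63 N·m, opposing ω.
|α| = τ/I = 7.630/0.5647 = 13.51 rad/s² (deceleration).
0 = ω₀ − |α|t ⇒ t = ω₀/|α| = 82.7/13.51 = 6.121 s.

t ≈ 6.12 s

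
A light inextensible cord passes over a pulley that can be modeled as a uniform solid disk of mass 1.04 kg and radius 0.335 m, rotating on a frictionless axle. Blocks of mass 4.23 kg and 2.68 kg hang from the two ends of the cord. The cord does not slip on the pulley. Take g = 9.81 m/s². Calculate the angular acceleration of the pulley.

α ≈ 6.11 rad/s²

I = ½MR² = (1/2)(1.04)(0.335)² = 0.05836 kg·m².
Heavier block: m₁g − T₁ = m₁a. Lighter block: T₂ − m₂g = m₂a.
Pulley: (T₁ − T₂)R = Iα = I(a/R), so T₁ − T₂ = (I/R²)a = (1/2)M_p a = 0.5200·a.
Adding the three: (m₁ − m₂)g = (m₁ + m₂ + 0.5200)a, so a = (4.23 − 2.68)(9.81)/(4.23 + 2.68 + 0.5200) = 2.047 m/s².
α = a/R = 2.047/0.335 = 6.109 rad/s².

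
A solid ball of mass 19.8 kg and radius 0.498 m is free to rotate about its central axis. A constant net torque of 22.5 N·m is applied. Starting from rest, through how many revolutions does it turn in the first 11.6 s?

I = (2/5)MR² = (2/5)(19.8)(0.498)² = 1.964 kg·m².
α = τ/I = 22.5/1.964 = 11.46 rad/s².
θ = ½αt² = ½(11.46)(11.6)² = 770.7 rad.
Revolutions = θ/(2π) = 122.7.

≈ 123 revolutions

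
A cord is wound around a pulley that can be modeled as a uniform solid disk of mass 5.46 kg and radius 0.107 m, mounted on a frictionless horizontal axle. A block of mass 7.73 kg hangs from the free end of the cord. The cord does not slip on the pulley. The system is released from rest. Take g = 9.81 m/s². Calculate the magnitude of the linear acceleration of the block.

I = ½MR² = (1/2)(5.46)(0.107)² = 0.03126 kg·m².
Block: mg − T = ma. Pulley: TR = Iα. No-slip: a = αR, so T = (I/R²)a = 2.730·a.
Then mg = (m + 2.730)a, so a = (7.73)(9.81)/(7.73 + 2.730) = 7.250 m/s².

a ≈ 7.25 m/s²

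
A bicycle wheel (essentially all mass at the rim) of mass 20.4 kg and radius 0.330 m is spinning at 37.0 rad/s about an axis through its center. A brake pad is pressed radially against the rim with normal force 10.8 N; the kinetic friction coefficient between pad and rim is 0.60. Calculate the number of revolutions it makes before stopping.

≈ 113 revolutions

I = MR² = (20.4)(0.330)² = 2.222 kg·m².
Friction force f = μN = (0.60)(10.8) = 6.480 N at the rim; torque magnitude τ = fR = 2.138 N·m, opposing ω.
|α| = τ/I = 2.138/2.222 = 0.9626 rad/s² (deceleration).
ω² = ω₀² − 2|α|θ with ω = 0 ⇒ θ = ω₀²/(2|α|) = 711.1 rad = 113.2 rev.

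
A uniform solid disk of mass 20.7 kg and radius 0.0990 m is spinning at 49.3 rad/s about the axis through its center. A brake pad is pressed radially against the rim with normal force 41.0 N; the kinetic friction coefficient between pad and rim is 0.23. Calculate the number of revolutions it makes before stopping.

≈ 21.0 revolutions

I = ½MR² = (1/2)(20.7)(0.0990)² = 0.1014 kg·m².
Friction force f = μN = (0.23)(41.0) = 9.430 N at the rim; torque magnitude τ = fR = 0.9336 N·m, opposing ω.
|α| = τ/I = 0.9336/0.1014 = 9.203 rad/s² (deceleration).
ω² = ω₀² − 2|α|θ with ω = 0 ⇒ θ = ω₀²/(2|α|) = 132.0 rad = 21.02 rev.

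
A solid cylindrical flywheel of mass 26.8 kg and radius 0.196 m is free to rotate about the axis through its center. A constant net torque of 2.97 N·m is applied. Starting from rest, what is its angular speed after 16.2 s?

ω ≈ 93.5 rad/s

I = ½MR² = (1/2)(26.8)(0.196)² = 0.5148 kg·m².
α = τ/I = 2.97/0.5148 = 5.770 rad/s².
ω = ω₀ + αt = 0 + (5.770)(16.2) = 93.47 rad/s.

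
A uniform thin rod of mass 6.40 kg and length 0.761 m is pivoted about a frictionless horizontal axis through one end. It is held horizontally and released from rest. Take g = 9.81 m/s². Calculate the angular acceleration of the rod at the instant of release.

About the pivot, I = (1/3)ML² = (1/3)(6.40)(0.761)² = 1.235 kg·m².
The weight acts at the center, a distance L/2 = 0.3805 m from the pivot; τ = Mg(L/2) = 23.89 N·m.
α = τ/I = 23.89/1.235 = 19.34 rad/s².

α ≈ 19.3 rad/s²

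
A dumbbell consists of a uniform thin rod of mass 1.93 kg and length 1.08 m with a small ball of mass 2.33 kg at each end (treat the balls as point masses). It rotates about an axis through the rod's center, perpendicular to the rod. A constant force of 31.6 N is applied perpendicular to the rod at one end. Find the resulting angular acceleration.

I_rod = (1/12)ML² = (1/12)(1.93)(1.08)² = 0.1876 kg·m².
I_balls = 2·m·(L/2)² = 2(2.33)(0.5400)² = 1.359 kg·m².
Total I = 1.546 kg·m².
τ = F·(L/2) = (31.6)(0.540) = 17.06 N·m.
α = τ/I = 17.06/1.546 = 11.03 rad/s².

α ≈ 11.0 rad/s²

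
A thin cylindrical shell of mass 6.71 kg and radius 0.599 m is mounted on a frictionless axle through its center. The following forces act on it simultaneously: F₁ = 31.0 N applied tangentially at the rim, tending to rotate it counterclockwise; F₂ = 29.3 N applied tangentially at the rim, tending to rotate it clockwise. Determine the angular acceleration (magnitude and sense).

α ≈ 0.423 rad/s², counterclockwise

I = MR² = (6.71)(0.599)² = 2.408 kg·m².
Taking counterclockwise as positive: τ₁ = +(31.0)(0.599) = +18.57 N·m; τ₂ = −(29.3)(0.599) = −17.55 N·m.
Net torque τ = 1.018 N·m.
α = τ/I = 1.018/2.408 = 0.4230 rad/s².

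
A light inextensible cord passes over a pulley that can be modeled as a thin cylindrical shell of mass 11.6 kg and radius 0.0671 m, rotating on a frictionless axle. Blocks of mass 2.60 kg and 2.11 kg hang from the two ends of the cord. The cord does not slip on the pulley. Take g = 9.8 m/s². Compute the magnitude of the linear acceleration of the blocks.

a ≈ 0.294 m/s²

I = MR² = (11.6)(0.0671)² = 0.05223 kg·m².
Heavier block: m₁g − T₁ = m₁a. Lighter block: T₂ − m₂g = m₂a.
Pulley: (T₁ − T₂)R = Iα = I(a/R), so T₁ − T₂ = (I/R²)a = 1·M_p a = 11.60·a.
Adding the three: (m₁ − m₂)g = (m₁ + m₂ + 11.60)a, so a = (2.60 − 2.11)(9.8)/(2.60 + 2.11 + 11.60) = 0.2944 m/s².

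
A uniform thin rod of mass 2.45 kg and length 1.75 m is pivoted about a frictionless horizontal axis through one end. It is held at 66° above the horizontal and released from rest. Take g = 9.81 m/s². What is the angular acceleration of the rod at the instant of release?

α ≈ 3.42 rad/s²

About the pivot, I = (1/3)ML² = (1/3)(2.45)(1.75)² = 2.501 kg·m².
The weight acts at the center, a distance L/2 = 0.8750 m from the pivot; τ = Mg(L/2) cos 66° = 8.554 N·m.
α = τ/I = 8.554/2.501 = 3.420 rad/s².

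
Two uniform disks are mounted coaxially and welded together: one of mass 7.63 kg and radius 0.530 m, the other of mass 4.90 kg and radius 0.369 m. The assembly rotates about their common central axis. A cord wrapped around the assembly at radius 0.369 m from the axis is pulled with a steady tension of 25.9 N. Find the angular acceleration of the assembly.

α ≈ 6.80 rad/s²

I = ½M₁R₁² + ½M₂R₂² = ½(7.63)(0.530)² + ½(4.90)(0.369)² = 1.405 kg·m².
τ = F r = (25.9)(0.369) = 9.557 N·m.
α = τ/I = 9.557/1.405 = 6.801 rad/s².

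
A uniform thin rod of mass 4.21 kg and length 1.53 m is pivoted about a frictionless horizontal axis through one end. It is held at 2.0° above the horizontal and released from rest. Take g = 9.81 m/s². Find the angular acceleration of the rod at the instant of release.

About the pivot, I = (1/3)ML² = (1/3)(4.21)(1.53)² = 3.285 kg·m².
The weight acts at the center, a distance L/2 = 0.7650 m from the pivot; τ = Mg(L/2) cos 2.0° = 31.58 N·m.
α = τ/I = 31.58/3.285 = 9.612 rad/s².
(Equivalently α = (3g/(2L)) cos 2.0° = 9.612 rad/s².)

α ≈ 9.61 rad/s²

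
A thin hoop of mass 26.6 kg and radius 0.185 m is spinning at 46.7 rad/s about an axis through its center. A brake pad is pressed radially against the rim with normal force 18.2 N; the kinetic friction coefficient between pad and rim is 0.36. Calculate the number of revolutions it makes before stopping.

I = MR² = (26.6)(0.185)² = 0.9104 kg·m².
Friction force f = μN = (0.36)(18.2) = 6.552 N at the rim; torque magnitude τ = fR = 1.212 N·m, opposing ω.
|α| = τ/I = 1.212/0.9104 = 1.331 rad/s² (deceleration).
ω² = ω₀² − 2|α|θ with ω = 0 ⇒ θ = ω₀²/(2|α|) = 819.0 rad = 130.3 rev.

≈ 130 revolutions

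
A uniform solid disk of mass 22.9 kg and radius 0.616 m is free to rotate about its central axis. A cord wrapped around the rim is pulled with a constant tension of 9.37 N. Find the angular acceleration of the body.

I = ½MR² = (1/2)(22.9)(0.616)² = 4.345 kg·m².
τ = F R = (9.37)(0.616) = 5.772 N·m.
Newton's second law for rotation, τ = Iα, gives α = τ/I = 5.772/4.345 = 1.328 rad/s².

α ≈ 1.33 rad/s²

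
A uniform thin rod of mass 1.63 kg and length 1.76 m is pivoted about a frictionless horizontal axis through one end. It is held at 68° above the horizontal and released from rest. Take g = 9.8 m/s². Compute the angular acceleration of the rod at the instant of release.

α ≈ 3.13 rad/s²

About the pivot, I = (1/3)ML² = (1/3)(1.63)(1.76)² = 1.683 kg·m².
The weight acts at the center, a distance L/2 = 0.8800 m from the pivot; τ = Mg(L/2) cos 68° = 5.266 N·m.
α = τ/I = 5.266/1.683 = 3.129 rad/s².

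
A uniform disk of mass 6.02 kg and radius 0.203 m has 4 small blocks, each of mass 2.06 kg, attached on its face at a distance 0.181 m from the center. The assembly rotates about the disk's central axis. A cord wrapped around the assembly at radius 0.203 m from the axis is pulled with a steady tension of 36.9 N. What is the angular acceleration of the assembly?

I_disk = ½MR² = ½(6.02)(0.203)² = 0.1240 kg·m².
I_blocks = 4·m·r² = 4(2.06)(0.181)² = 0.2700 kg·m².
Total I = 0.3940 kg·m².
τ = F r = (36.9)(0.203) = 7.491 N·m.
α = τ/I = 7.491/0.3940 = 19.01 rad/s².

α ≈ 19.0 rad/s²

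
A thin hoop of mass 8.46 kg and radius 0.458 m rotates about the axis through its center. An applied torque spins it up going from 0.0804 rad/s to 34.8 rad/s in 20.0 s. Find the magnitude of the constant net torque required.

I = MR² = (8.46)(0.458)² = 1.775 kg·m².
α = Δω/Δt = (34.8 − 0.0804)/20.0 = 1.736 rad/s².
τ = Iα = (1.775)(1.736) = 3.081 N·m.

τ ≈ 3.08 N·m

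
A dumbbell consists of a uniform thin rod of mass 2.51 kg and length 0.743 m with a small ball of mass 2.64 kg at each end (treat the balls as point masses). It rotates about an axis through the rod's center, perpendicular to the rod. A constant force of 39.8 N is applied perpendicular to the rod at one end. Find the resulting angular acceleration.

α ≈ 17.5 rad/s²

I_rod = (1/12)ML² = (1/12)(2.51)(0.743)² = 0.1155 kg·m².
I_balls = 2·m·(L/2)² = 2(2.64)(0.3715)² = 0.7287 kg·m².
Total I = 0.8442 kg·m².
τ = F·(L/2) = (39.8)(0.371) = 14.79 N·m.
α = τ/I = 14.79/0.8442 = 17.51 rad/s².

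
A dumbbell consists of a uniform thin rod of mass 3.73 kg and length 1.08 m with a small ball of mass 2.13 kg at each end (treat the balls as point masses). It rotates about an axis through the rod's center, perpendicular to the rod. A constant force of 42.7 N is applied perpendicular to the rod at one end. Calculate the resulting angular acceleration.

α ≈ 14.4 rad/s²

I_rod = (1/12)ML² = (1/12)(3.73)(1.08)² = 0.3626 kg·m².
I_balls = 2·m·(L/2)² = 2(2.13)(0.5400)² = 1.242 kg·m².
Total I = 1.605 kg·m².
τ = F·(L/2) = (42.7)(0.540) = 23.06 N·m.
α = τ/I = 23.06/1.605 = 14.37 rad/s².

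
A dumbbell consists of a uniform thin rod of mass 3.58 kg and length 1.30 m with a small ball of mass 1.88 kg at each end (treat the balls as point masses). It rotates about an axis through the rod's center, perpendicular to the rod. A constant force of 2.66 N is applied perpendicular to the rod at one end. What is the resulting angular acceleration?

I_rod = (1/12)ML² = (1/12)(3.58)(1.30)² = 0.5042 kg·m².
I_balls = 2·m·(L/2)² = 2(1.88)(0.6500)² = 1.589 kg·m².
Total I = 2.093 kg·m².
τ = F·(L/2) = (2.66)(0.650) = 1.729 N·m.
α = τ/I = 1.729/2.093 = 0.8262 rad/s².

α ≈ 0.826 rad/s²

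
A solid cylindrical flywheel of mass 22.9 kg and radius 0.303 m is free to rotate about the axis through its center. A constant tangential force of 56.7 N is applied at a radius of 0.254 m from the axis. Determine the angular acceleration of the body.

I = ½MR² = (1/2)(22.9)(0.303)² = 1.051 kg·m².
τ = F·r = (56.7)(0.254) = 14.40 N·m.
Newton's second law for rotation, τ = Iα, gives α = τ/I = 14.40/1.051 = 13.70 rad/s².

α ≈ 13.7 rad/s²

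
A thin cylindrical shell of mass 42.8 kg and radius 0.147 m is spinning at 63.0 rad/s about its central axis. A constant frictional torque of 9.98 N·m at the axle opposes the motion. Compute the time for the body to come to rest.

t ≈ 5.84 s

I = MR² = (42.8)(0.147)² = 0.9249 kg·m².
The net torque has magnitude 9.98 N·m, opposing ω.
|α| = τ/I = 9.980/0.9249 = 10.79 rad/s² (deceleration).
0 = ω₀ − |α|t ⇒ t = ω₀/|α| = 63.0/10.79 = 5.838 s.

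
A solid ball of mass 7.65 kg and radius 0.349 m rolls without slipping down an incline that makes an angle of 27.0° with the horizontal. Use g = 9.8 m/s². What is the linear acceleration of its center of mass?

a ≈ 3.18 m/s²

Translation along the incline: Mg sinθ − f = Ma.
Rotation about the center: fR = Iα with I = (2/5)MR². No-slip gives a = αR, so f = (I/R²)a = (2/5)M a.
Substituting: Mg sinθ = (1 + 0.4000)Ma, so a = g sinθ/(1 + 0.4000) = (9.8) sin 27.0° / 1.400 = 3.178 m/s².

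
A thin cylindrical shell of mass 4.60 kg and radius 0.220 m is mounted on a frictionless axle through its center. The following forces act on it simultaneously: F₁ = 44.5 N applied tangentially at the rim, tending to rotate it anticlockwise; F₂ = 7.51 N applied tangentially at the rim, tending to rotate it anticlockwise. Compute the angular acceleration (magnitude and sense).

I = MR² = (4.60)(0.220)² = 0.2226 kg·m².
Taking anticlockwise as positive: τ₁ = +(44.5)(0.220) = +9.790 N·m; τ₂ = +(7.51)(0.220) = +1.652 N·m.
Net torque τ = 11.44 N·m.
α = τ/I = 11.44/0.2226 = 51.39 rad/s².

α ≈ 51.4 rad/s², anticlockwise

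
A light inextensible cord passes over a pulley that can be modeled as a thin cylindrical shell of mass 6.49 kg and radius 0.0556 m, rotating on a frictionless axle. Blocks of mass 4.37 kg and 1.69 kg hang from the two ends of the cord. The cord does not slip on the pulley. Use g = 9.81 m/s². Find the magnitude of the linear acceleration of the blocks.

I = MR² = (6.49)(0.0556)² = 0.02006 kg·m².
Heavier block: m₁g − T₁ = m₁a. Lighter block: T₂ − m₂g = m₂a.
Pulley: (T₁ − T₂)R = Iα = I(a/R), so T₁ − T₂ = (I/R²)a = 1·M_p a = 6.490·a.
Adding the three: (m₁ − m₂)g = (m₁ + m₂ + 6.490)a, so a = (4.37 − 1.69)(9.81)/(4.37 + 1.69 + 6.490) = 2.095 m/s².

a ≈ 2.09 m/s²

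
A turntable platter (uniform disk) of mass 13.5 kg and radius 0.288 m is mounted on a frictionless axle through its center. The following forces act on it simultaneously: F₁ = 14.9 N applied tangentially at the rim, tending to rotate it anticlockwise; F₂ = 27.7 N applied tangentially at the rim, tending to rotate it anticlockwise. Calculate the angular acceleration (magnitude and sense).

α ≈ 21.9 rad/s², anticlockwise

I = ½MR² = (1/2)(13.5)(0.288)² = 0.5599 kg·m².
Taking anticlockwise as positive: τ₁ = +(14.9)(0.288) = +4.291 N·m; τ₂ = +(27.7)(0.288) = +7.978 N·m.
Net torque τ = 12.27 N·m.
α = τ/I = 12.27/0.5599 = 21.91 rad/s².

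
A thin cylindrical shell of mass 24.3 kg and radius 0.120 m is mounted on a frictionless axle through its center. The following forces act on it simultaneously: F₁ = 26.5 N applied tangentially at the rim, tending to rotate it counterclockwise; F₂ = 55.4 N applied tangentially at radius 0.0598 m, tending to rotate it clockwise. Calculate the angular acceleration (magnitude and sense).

I = MR² = (24.3)(0.120)² = 0.3499 kg·m².
Taking counterclockwise as positive: τ₁ = +(26.5)(0.120) = +3.180 N·m; τ₂ = −(55.4)(0.0598) = −3.313 N·m.
Net torque τ = -0.1329 N·m.
α = τ/I = -0.1329/0.3499 = -0.3799 rad/s².

α ≈ 0.380 rad/s², clockwise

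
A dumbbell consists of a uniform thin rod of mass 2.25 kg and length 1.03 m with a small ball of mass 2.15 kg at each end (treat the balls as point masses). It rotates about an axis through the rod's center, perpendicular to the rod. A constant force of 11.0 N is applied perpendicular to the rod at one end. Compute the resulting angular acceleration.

I_rod = (1/12)ML² = (1/12)(2.25)(1.03)² = 0.1989 kg·m².
I_balls = 2·m·(L/2)² = 2(2.15)(0.5150)² = 1.140 kg·m².
Total I = 1.339 kg·m².
τ = F·(L/2) = (11.0)(0.515) = 5.665 N·m.
α = τ/I = 5.665/1.339 = 4.230 rad/s².

α ≈ 4.23 rad/s²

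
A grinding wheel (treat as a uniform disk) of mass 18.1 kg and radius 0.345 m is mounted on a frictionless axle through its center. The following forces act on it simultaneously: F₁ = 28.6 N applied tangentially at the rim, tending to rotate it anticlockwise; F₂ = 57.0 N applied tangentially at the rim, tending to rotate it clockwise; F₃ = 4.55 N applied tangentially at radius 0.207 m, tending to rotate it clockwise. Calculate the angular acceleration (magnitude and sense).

α ≈ 9.97 rad/s², clockwise

I = ½MR² = (1/2)(18.1)(0.345)² = 1.077 kg·m².
Taking anticlockwise as positive: τ₁ = +(28.6)(0.345) = +9.867 N·m; τ₂ = −(57.0)(0.345) = −19.66 N·m; τ₃ = −(4.55)(0.207) = −0.9418 N·m.
Net torque τ = -10.74 N·m.
α = τ/I = -10.74/1.077 = -9.970 rad/s².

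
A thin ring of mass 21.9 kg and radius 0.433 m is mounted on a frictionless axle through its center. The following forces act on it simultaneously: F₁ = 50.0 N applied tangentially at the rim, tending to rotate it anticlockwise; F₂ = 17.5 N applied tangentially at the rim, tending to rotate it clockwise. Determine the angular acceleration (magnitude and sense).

I = MR² = (21.9)(0.433)² = 4.106 kg·m².
Taking anticlockwise as positive: τ₁ = +(50.0)(0.433) = +21.65 N·m; τ₂ = −(17.5)(0.433) = −7.577 N·m.
Net torque τ = 14.07 N·m.
α = τ/I = 14.07/4.106 = 3.427 rad/s².

α ≈ 3.43 rad/s², anticlockwise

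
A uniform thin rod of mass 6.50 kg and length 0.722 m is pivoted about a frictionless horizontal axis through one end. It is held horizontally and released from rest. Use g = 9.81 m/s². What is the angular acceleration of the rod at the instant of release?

About the pivot, I = (1/3)ML² = (1/3)(6.50)(0.722)² = 1.129 kg·m².
The weight acts at the center, a distance L/2 = 0.3610 m from the pivot; τ = Mg(L/2) = 23.02 N·m.
α = τ/I = 23.02/1.129 = 20.38 rad/s².

α ≈ 20.4 rad/s²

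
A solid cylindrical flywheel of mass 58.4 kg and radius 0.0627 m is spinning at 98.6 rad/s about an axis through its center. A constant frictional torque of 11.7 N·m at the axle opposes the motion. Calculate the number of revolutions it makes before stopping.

≈ 7.59 revolutions

I = ½MR² = (1/2)(58.4)(0.0627)² = 0.1148 kg·m².
The net torque has magnitude 11.7 N·m, opposing ω.
|α| = τ/I = 11.70/0.1148 = 101.9 rad/s² (deceleration).
ω² = ω₀² − 2|α|θ with ω = 0 ⇒ θ = ω₀²/(2|α|) = 47.69 rad = 7.591 rev.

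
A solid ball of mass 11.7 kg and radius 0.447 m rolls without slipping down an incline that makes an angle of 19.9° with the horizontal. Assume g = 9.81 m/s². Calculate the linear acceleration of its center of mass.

a ≈ 2.39 m/s²

Translation along the incline: Mg sinθ − f = Ma.
Rotation about the center: fR = Iα with I = (2/5)MR². No-slip gives a = αR, so f = (I/R²)a = (2/5)M a.
Substituting: Mg sinθ = (1 + 0.4000)Ma, so a = g sinθ/(1 + 0.4000) = (9.81) sin 19.9° / 1.400 = 2.385 m/s².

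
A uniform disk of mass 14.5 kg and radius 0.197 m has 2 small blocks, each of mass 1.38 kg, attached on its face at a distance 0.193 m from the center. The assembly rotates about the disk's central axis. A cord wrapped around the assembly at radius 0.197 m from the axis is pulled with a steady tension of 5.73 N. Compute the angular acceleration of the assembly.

α ≈ 2.94 rad/s²

I_disk = ½MR² = ½(14.5)(0.197)² = 0.2814 kg·m².
I_blocks = 2·m·r² = 2(1.38)(0.193)² = 0.1028 kg·m².
Total I = 0.3842 kg·m².
τ = F r = (5.73)(0.197) = 1.129 N·m.
α = τ/I = 1.129/0.3842 = 2.938 rad/s².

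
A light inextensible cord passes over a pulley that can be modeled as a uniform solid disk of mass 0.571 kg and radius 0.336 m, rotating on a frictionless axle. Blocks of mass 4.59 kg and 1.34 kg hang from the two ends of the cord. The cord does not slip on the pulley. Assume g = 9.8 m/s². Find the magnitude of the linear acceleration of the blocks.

a ≈ 5.12 m/s²

I = ½MR² = (1/2)(0.571)(0.336)² = 0.03223 kg·m².
Heavier block: m₁g − T₁ = m₁a. Lighter block: T₂ − m₂g = m₂a.
Pulley: (T₁ − T₂)R = Iα = I(a/R), so T₁ − T₂ = (I/R²)a = (1/2)M_p a = 0.2855·a.
Adding the three: (m₁ − m₂)g = (m₁ + m₂ + 0.2855)a, so a = (4.59 − 1.34)(9.8)/(4.59 + 1.34 + 0.2855) = 5.124 m/s².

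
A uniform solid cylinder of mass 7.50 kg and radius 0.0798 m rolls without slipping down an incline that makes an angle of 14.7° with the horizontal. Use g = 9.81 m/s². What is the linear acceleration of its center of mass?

Translation along the incline: Mg sinθ − f = Ma.
Rotation about the center: fR = Iα with I = ½MR². No-slip gives a = αR, so f = (I/R²)a = (1/2)M a.
Substituting: Mg sinθ = (1 + 0.5000)Ma, so a = g sinθ/(1 + 0.5000) = (9.81) sin 14.7° / 1.500 = 1.660 m/s².

a ≈ 1.66 m/s²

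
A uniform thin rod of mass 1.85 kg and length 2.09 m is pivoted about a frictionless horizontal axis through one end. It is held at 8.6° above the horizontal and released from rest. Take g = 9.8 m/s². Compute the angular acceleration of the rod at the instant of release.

About the pivot, I = (1/3)ML² = (1/3)(1.85)(2.09)² = 2.694 kg·m².
The weight acts at the center, a distance L/2 = 1.045 m from the pivot; τ = Mg(L/2) cos 8.6° = 18.73 N·m.
α = τ/I = 18.73/2.694 = 6.954 rad/s².

α ≈ 6.95 rad/s²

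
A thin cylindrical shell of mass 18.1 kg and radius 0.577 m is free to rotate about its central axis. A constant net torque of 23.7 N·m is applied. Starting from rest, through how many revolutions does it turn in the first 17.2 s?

I = MR² = (18.1)(0.577)² = 6.026 kg·m².
α = τ/I = 23.7/6.026 = 3.933 rad/s².
θ = ½αt² = ½(3.933)(17.2)² = 581.8 rad.
Revolutions = θ/(2π) = 92.59.

≈ 92.6 revolutions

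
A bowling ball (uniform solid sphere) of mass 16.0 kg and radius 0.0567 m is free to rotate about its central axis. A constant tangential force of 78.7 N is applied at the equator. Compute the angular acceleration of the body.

I = (2/5)MR² = (2/5)(16.0)(0.0567)² = 0.02058 kg·m².
τ = F R = (78.7)(0.0567) = 4.462 N·m.
Newton's second law for rotation, τ = Iα, gives α = τ/I = 4.462/0.02058 = 216.9 rad/s².

α ≈ 217 rad/s²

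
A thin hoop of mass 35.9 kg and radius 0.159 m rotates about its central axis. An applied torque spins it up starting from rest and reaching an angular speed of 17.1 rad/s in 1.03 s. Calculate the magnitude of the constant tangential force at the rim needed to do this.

I = MR² = (35.9)(0.159)² = 0.9076 kg·m².
α = Δω/Δt = (17.1 − 0)/1.03 = 16.60 rad/s².
The required torque is τ = Iα = (0.9076)(16.60) = 15.07 N·m.
A tangential force at the rim gives τ = FR, so F = τ/R = 15.07/0.159 = 94.77 N.

F ≈ 94.8 N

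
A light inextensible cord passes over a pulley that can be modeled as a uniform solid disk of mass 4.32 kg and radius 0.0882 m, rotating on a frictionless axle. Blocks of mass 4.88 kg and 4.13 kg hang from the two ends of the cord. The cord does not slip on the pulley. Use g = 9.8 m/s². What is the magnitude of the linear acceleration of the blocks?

I = ½MR² = (1/2)(4.32)(0.0882)² = 0.01680 kg·m².
Heavier block: m₁g − T₁ = m₁a. Lighter block: T₂ − m₂g = m₂a.
Pulley: (T₁ − T₂)R = Iα = I(a/R), so T₁ − T₂ = (I/R²)a = (1/2)M_p a = 2.160·a.
Adding the three: (m₁ − m₂)g = (m₁ + m₂ + 2.160)a, so a = (4.88 − 4.13)(9.8)/(4.88 + 4.13 + 2.160) = 0.6580 m/s².

a ≈ 0.658 m/s²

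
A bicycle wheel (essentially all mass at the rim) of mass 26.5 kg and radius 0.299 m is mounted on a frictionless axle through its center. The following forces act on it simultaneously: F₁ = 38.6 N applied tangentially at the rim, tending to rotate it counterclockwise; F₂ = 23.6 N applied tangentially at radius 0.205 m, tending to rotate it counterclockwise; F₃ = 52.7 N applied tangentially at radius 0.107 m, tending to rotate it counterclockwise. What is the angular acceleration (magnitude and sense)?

α ≈ 9.29 rad/s², counterclockwise

I = MR² = (26.5)(0.299)² = 2.369 kg·m².
Taking counterclockwise as positive: τ₁ = +(38.6)(0.299) = +11.54 N·m; τ₂ = +(23.6)(0.205) = +4.838 N·m; τ₃ = +(52.7)(0.107) = +5.639 N·m.
Net torque τ = 22.02 N·m.
α = τ/I = 22.02/2.369 = 9.294 rad/s².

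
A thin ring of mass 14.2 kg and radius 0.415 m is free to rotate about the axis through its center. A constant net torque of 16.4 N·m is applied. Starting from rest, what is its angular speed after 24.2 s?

ω ≈ 162 rad/s

I = MR² = (14.2)(0.415)² = 2.446 kg·m².
α = τ/I = 16.4/2.446 = 6.706 rad/s².
ω = ω₀ + αt = 0 + (6.706)(24.2) = 162.3 rad/s.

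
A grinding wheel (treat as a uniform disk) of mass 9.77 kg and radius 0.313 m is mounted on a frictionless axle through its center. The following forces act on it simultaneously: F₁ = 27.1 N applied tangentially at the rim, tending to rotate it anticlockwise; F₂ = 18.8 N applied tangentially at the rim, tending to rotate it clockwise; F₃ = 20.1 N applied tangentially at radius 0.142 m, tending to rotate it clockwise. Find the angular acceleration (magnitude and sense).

α ≈ 0.536 rad/s², clockwise

I = ½MR² = (1/2)(9.77)(0.313)² = 0.4786 kg·m².
Taking anticlockwise as positive: τ₁ = +(27.1)(0.313) = +8.482 N·m; τ₂ = −(18.8)(0.313) = −5.884 N·m; τ₃ = −(20.1)(0.142) = −2.854 N·m.
Net torque τ = -0.2563 N·m.
α = τ/I = -0.2563/0.4786 = -0.5355 rad/s².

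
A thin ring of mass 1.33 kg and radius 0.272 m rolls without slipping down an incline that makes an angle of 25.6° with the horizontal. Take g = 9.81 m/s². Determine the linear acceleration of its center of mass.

a ≈ 2.12 m/s²

Translation along the incline: Mg sinθ − f = Ma.
Rotation about the center: fR = Iα with I = MR². No-slip gives a = αR, so f = (I/R²)a = M a.
Substituting: Mg sinθ = (1 + 1.000)Ma, so a = g sinθ/(1 + 1.000) = (9.81) sin 25.6° / 2.000 = 2.119 m/s².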